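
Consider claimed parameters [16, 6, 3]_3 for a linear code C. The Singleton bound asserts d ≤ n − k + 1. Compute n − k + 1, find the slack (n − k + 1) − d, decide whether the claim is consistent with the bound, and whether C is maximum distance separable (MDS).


Singleton RHS = n − k + 1 = 11, slack = 8, bound satisfied, not MDS.

Singleton bound: d ≤ n − k + 1.
Here n = 16, k = 6, so n − k + 1 = 11.
Given d = 3, check d ≤ 11: YES.
Slack = (n − k + 1) − d = 8.
The code is NOT MDS (slack = 8 > 0).
Description: the claimed parameters are [16, 6, 3]_3; such a code would be non-MDS.


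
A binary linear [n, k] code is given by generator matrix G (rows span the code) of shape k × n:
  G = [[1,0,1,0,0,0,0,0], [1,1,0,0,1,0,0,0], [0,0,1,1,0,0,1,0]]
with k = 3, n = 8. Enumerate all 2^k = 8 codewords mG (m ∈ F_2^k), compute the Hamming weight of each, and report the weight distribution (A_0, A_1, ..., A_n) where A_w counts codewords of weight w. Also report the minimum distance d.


Weight distribution: A_0 = 1, A_2 = 1, A_3 = 4, A_4 = 1, A_6 = 1. Minimum distance d = 2.

Enumerate all 2^3 = 8 messages m ∈ F_2^3.
For each, compute codeword c = mG in F_2^8, then tally its weight.
  m = 000 → c = 00000000, weight = 0.
  m = 100 → c = 10100000, weight = 2.
  m = 010 → c = 11001000, weight = 3.
  m = 110 → c = 01101000, weight = 3.
  m = 001 → c = 00110010, weight = 3.
  m = 101 → c = 10010010, weight = 3.
  m = 011 → c = 11111010, weight = 6.
  m = 111 → c = 01011010, weight = 4.
Tally weights:
  weight 0: 1 codewords.
  weight 2: 1 codewords.
  weight 3: 4 codewords.
  weight 4: 1 codewords.
  weight 6: 1 codewords.
Minimum distance d = smallest w > 0 with A_w > 0 = 2.
Sanity: Σ A_w = 8 = 2^3 = 8 ✓.


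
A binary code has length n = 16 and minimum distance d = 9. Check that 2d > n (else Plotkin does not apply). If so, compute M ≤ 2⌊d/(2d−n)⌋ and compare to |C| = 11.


Plotkin bound M ≤ 8; given |C| = 11 > bound (violated).

Check applicability: 2d = 18, n = 16.
2d − n = 2 > 0, so Plotkin applies.
Compute d/(2d−n) = 9/2 ≈ 4.5000.
⌊d/(2d−n)⌋ = 4.
Plotkin bound: M ≤ 2·4 = 8.
Given |C| = 11, check: VIOLATED.
This |C| is above the Plotkin bound, so no binary code with n = 16, d = 9 and 11 codewords exists.


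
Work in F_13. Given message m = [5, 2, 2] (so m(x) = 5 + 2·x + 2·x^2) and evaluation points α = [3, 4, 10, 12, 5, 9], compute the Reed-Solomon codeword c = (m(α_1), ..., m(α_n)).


c = [3, 6, 4, 5, 0, 3]

Message polynomial: m(x) = 5 + 2·x + 2·x^2 (mod 13).
For each evaluation point α_i, compute m(α_i) mod 13:
  α_1 = 3: Horner steps 2 → 8 → 3, so m(3) = 3.
  α_2 = 4: Horner steps 2 → 10 → 6, so m(4) = 6.
  α_3 = 10: Horner steps 2 → 9 → 4, so m(10) = 4.
  α_4 = 12: Horner steps 2 → 0 → 5, so m(12) = 5.
  α_5 = 5: Horner steps 2 → 12 → 0, so m(5) = 0.
  α_6 = 9: Horner steps 2 → 7 → 3, so m(9) = 3.
Codeword c = [3, 6, 4, 5, 0, 3] ∈ F_13^6.


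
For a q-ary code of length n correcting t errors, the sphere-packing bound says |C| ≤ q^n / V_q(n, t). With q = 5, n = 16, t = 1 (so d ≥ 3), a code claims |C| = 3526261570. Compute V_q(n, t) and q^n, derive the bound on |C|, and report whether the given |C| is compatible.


V_q(n, t) = 65, q^n = 152587890625, Hamming bound = 2347506009, |C| = 3526261570 > bound (violated).

Step 1: Compute V_q(n, t) = Σ_{j=0}^1 C(n, j) (q−1)^j.
  j = 0: C(16,0)·(4)^0 = 1·1 = 1.
  j = 1: C(16,1)·(4)^1 = 16·4 = 64.
  V_q(n, t) = 1 + 64 = 65.
Step 2: q^n = 5^16 = 152587890625.
Step 3: Hamming bound ⌊q^n / V_q(n,t)⌋ = ⌊152587890625/65⌋ = 2347506009.
Step 4: Compare |C| = 3526261570 to 2347506009: violated.
The claimed |C| lies above the Hamming bound, so no 5-ary code of length 16 with d ≥ 3 can have 3526261570 codewords.


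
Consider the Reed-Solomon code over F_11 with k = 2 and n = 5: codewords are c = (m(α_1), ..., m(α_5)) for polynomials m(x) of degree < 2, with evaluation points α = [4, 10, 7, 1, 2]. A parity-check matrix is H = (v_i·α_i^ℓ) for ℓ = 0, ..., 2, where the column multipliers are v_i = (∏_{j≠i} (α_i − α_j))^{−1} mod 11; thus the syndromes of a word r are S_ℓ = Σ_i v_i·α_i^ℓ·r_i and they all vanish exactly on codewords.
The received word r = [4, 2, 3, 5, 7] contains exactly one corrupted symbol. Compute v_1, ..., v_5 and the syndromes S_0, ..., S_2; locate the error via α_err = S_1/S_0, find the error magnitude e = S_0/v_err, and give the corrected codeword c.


S = (9, 7, 3), error at position 5, error magnitude e = 6, c = [4, 2, 3, 5, 1].

Step 1: column multipliers v_i = (∏_{j≠i}(α_i − α_j))^{−1} mod 11.
  i = 1 (α = 4): (4−10)(4−7)(4−1)(4−2) = (−6)·(−3)·3·2 = 108 ≡ 9, so v_1 = 9^{−1} = 5 (mod 11).
  i = 2 (α = 10): (10−4)(10−7)(10−1)(10−2) = 6·3·9·8 = 1296 ≡ 9, so v_2 = 9^{−1} = 5 (mod 11).
  i = 3 (α = 7): (7−4)(7−10)(7−1)(7−2) = 3·(−3)·6·5 = −270 ≡ 5, so v_3 = 5^{−1} = 9 (mod 11).
  i = 4 (α = 1): (1−4)(1−10)(1−7)(1−2) = (−3)·(−9)·(−6)·(−1) = 162 ≡ 8, so v_4 = 8^{−1} = 7 (mod 11).
  i = 5 (α = 2): (2−4)(2−10)(2−7)(2−1) = (−2)·(−8)·(−5)·1 = −80 ≡ 8, so v_5 = 8^{−1} = 7 (mod 11).
  v = [5, 5, 9, 7, 7].
Step 2: syndromes of r = [4, 2, 3, 5, 7] (all sums mod 11).
  S_0 = Σ v_i r_i = 5·4 + 5·2 + 9·3 + 7·5 + 7·7 = 141 ≡ 9.
  S_1 = Σ v_i α_i r_i = 5·4·4 + 5·10·2 + 9·7·3 + 7·1·5 + 7·2·7 = 502 ≡ 7.
  α_i^2 mod 11 = [5, 1, 5, 1, 4].
  S_2 = Σ v_i α_i^2 r_i = 5·5·4 + 5·1·2 + 9·5·3 + 7·1·5 + 7·4·7 = 476 ≡ 3.
  S = (9, 7, 3) ≠ 0, so r is not a codeword (an error is present).
Step 3: locate the error. For a single error e at position i, S_ℓ = v_i·e·α_i^ℓ, so α_err = S_1/S_0.
  S_0^{−1} = 9^{−1} = 5 (mod 11), so α_err = 7·5 = 35 ≡ 2 = α_5. Error position i = 5.
  Consistency check: S_2/S_1 = 3·8 = 24 ≡ 2 = α_err ✓ (single-error assumption holds).
Step 4: error magnitude e = S_0/v_5 = S_0·∏_{j≠5}(α_5 − α_j) = 9·8 = 72 ≡ 6 (mod 11).
Step 5: correct position 5: c_5 = r_5 − e = 7 − 6 ≡ 1 (mod 11). Hence c = [4, 2, 3, 5, 1].
  Check: interpolating c through the α_i gives m(x) = 9 + 7·x (degree < 2) with m(α_i) = c_i for every i, so c is indeed a codeword.


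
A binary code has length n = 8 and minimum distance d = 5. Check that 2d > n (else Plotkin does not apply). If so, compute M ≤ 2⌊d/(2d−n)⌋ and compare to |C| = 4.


Plotkin bound M ≤ 4; given |C| = 4 ≤ bound (satisfied).

Check applicability: 2d = 10, n = 8.
2d − n = 2 > 0, so Plotkin applies.
Compute d/(2d−n) = 5/2 ≈ 2.5000.
⌊d/(2d−n)⌋ = 2.
Plotkin bound: M ≤ 2·2 = 4.
Given |C| = 4, check: satisfied.
This |C| is at the Plotkin bound.


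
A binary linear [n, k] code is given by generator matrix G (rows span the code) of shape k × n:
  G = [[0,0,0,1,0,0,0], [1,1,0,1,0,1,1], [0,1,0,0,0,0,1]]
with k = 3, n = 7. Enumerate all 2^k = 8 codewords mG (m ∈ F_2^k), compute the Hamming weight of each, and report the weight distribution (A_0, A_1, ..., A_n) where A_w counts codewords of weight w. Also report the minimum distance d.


Weight distribution: A_0 = 1, A_1 = 1, A_2 = 2, A_3 = 2, A_4 = 1, A_5 = 1. Minimum distance d = 1.

Enumerate all 2^3 = 8 messages m ∈ F_2^3.
For each, compute codeword c = mG in F_2^7, then tally its weight.
  m = 000 → c = 0000000, weight = 0.
  m = 100 → c = 0001000, weight = 1.
  m = 010 → c = 1101011, weight = 5.
  m = 110 → c = 1100011, weight = 4.
  m = 001 → c = 0100001, weight = 2.
  m = 101 → c = 0101001, weight = 3.
  m = 011 → c = 1001010, weight = 3.
  m = 111 → c = 1000010, weight = 2.
Tally weights:
  weight 0: 1 codewords.
  weight 1: 1 codewords.
  weight 2: 2 codewords.
  weight 3: 2 codewords.
  weight 4: 1 codewords.
  weight 5: 1 codewords.
Minimum distance d = smallest w > 0 with A_w > 0 = 1.
Sanity: Σ A_w = 8 = 2^3 = 8 ✓.


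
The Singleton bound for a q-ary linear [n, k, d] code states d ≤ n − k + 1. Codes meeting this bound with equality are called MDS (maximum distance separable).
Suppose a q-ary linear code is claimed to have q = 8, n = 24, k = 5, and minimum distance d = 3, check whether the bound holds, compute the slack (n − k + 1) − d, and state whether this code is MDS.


Singleton RHS = n − k + 1 = 20, slack = 17, bound satisfied, not MDS.

Singleton bound: d ≤ n − k + 1.
Here n = 24, k = 5, so n − k + 1 = 20.
Given d = 3, check d ≤ 20: YES.
Slack = (n − k + 1) − d = 17.
The code is NOT MDS (slack = 17 > 0).
Description: the claimed parameters are [24, 5, 3]_8; such a code would be non-MDS.


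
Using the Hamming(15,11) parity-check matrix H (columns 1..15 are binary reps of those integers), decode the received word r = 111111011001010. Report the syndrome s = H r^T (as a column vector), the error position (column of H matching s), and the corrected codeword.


s = (0, 1, 0, 0)^T, error position = 4, corrected codeword c = 111011011001010

Compute s = H r^T mod 2 one row at a time:
  s_1 = 1 + 1 + 0 + 0 + 1 + 0 + 1 + 0 = 4 ≡ 0 (mod 2).
  s_2 = 1 + 1 + 1 + 0 + 1 + 0 + 1 + 0 = 5 ≡ 1 (mod 2).
  s_3 = 1 + 1 + 1 + 0 + 0 + 0 + 1 + 0 = 4 ≡ 0 (mod 2).
  s_4 = 1 + 1 + 1 + 0 + 1 + 0 + 0 + 0 = 4 ≡ 0 (mod 2).
s = (0, 1, 0, 0)^T — this equals column 4 of H (binary 0100), so error is at position 4.
Correct: flip bit 4 of r = 111111011001010 to get c = 111011011001010.


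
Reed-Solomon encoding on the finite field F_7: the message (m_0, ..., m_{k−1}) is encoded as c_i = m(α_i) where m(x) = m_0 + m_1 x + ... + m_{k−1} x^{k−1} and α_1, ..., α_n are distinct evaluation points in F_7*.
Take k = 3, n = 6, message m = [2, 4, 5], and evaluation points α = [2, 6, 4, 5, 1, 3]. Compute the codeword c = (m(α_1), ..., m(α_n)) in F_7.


c = [2, 3, 0, 0, 4, 3]

Message polynomial: m(x) = 2 + 4·x + 5·x^2 (mod 7).
For each evaluation point α_i, compute m(α_i) mod 7:
  α_1 = 2: Horner steps 5 → 0 → 2, so m(2) = 2.
  α_2 = 6: Horner steps 5 → 6 → 3, so m(6) = 3.
  α_3 = 4: Horner steps 5 → 3 → 0, so m(4) = 0.
  α_4 = 5: Horner steps 5 → 1 → 0, so m(5) = 0.
  α_5 = 1: Horner steps 5 → 2 → 4, so m(1) = 4.
  α_6 = 3: Horner steps 5 → 5 → 3, so m(3) = 3.
Codeword c = [2, 3, 0, 0, 4, 3] ∈ F_7^6.


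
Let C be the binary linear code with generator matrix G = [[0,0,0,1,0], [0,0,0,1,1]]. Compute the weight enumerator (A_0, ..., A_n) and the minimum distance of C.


Weight distribution: A_0 = 1, A_1 = 2, A_2 = 1. Minimum distance d = 1.

Enumerate all 2^2 = 4 messages m ∈ F_2^2.
For each, compute codeword c = mG in F_2^5, then tally its weight.
  m = 00 → c = 00000, weight = 0.
  m = 10 → c = 00010, weight = 1.
  m = 01 → c = 00011, weight = 2.
  m = 11 → c = 00001, weight = 1.
Tally weights:
  weight 0: 1 codewords.
  weight 1: 2 codewords.
  weight 2: 1 codewords.
Minimum distance d = smallest w > 0 with A_w > 0 = 1.
Sanity: Σ A_w = 4 = 2^2 = 4 ✓.


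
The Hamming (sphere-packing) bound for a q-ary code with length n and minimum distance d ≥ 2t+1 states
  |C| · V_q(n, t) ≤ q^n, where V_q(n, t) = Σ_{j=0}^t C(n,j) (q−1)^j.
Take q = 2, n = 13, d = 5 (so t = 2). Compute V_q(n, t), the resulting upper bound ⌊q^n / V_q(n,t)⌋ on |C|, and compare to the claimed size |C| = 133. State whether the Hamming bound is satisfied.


V_q(n, t) = 92, q^n = 8192, Hamming bound = 89, |C| = 133 > bound (violated).

Step 1: Compute V_q(n, t) = Σ_{j=0}^2 C(n, j) (q−1)^j.
  j = 0: C(13,0)·(1)^0 = 1·1 = 1.
  j = 1: C(13,1)·(1)^1 = 13·1 = 13.
  j = 2: C(13,2)·(1)^2 = 78·1 = 78.
  V_q(n, t) = 1 + 13 + 78 = 92.
Step 2: q^n = 2^13 = 8192.
Step 3: Hamming bound ⌊q^n / V_q(n,t)⌋ = ⌊8192/92⌋ = 89.
Step 4: Compare |C| = 133 to 89: violated.
The claimed |C| lies above the Hamming bound, so no 2-ary code of length 13 with d ≥ 5 can have 133 codewords.


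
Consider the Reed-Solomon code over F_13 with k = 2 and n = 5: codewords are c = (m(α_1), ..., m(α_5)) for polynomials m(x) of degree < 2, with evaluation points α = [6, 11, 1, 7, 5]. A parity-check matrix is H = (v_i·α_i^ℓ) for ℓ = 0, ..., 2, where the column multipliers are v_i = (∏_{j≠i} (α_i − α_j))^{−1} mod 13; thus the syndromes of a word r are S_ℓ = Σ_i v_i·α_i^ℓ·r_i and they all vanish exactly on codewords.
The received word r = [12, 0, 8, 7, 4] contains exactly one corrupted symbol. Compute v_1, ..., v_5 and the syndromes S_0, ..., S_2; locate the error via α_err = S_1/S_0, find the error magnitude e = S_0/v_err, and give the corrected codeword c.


S = (9, 9, 9), error at position 3, error magnitude e = 10, c = [12, 0, 11, 7, 4].

Step 1: column multipliers v_i = (∏_{j≠i}(α_i − α_j))^{−1} mod 13.
  i = 1 (α = 6): (6−11)(6−1)(6−7)(6−5) = (−5)·5·(−1)·1 = 25 ≡ 12, so v_1 = 12^{−1} = 12 (mod 13).
  i = 2 (α = 11): (11−6)(11−1)(11−7)(11−5) = 5·10·4·6 = 1200 ≡ 4, so v_2 = 4^{−1} = 10 (mod 13).
  i = 3 (α = 1): (1−6)(1−11)(1−7)(1−5) = (−5)·(−10)·(−6)·(−4) = 1200 ≡ 4, so v_3 = 4^{−1} = 10 (mod 13).
  i = 4 (α = 7): (7−6)(7−11)(7−1)(7−5) = 1·(−4)·6·2 = −48 ≡ 4, so v_4 = 4^{−1} = 10 (mod 13).
  i = 5 (α = 5): (5−6)(5−11)(5−1)(5−7) = (−1)·(−6)·4·(−2) = −48 ≡ 4, so v_5 = 4^{−1} = 10 (mod 13).
  v = [12, 10, 10, 10, 10].
Step 2: syndromes of r = [12, 0, 8, 7, 4] (all sums mod 13).
  S_0 = Σ v_i r_i = 12·12 + 10·0 + 10·8 + 10·7 + 10·4 = 334 ≡ 9.
  S_1 = Σ v_i α_i r_i = 12·6·12 + 10·11·0 + 10·1·8 + 10·7·7 + 10·5·4 = 1634 ≡ 9.
  α_i^2 mod 13 = [10, 4, 1, 10, 12].
  S_2 = Σ v_i α_i^2 r_i = 12·10·12 + 10·4·0 + 10·1·8 + 10·10·7 + 10·12·4 = 2700 ≡ 9.
  S = (9, 9, 9) ≠ 0, so r is not a codeword (an error is present).
Step 3: locate the error. For a single error e at position i, S_ℓ = v_i·e·α_i^ℓ, so α_err = S_1/S_0.
  S_0^{−1} = 9^{−1} = 3 (mod 13), so α_err = 9·3 = 27 ≡ 1 = α_3. Error position i = 3.
  Consistency check: S_2/S_1 = 9·3 = 27 ≡ 1 = α_err ✓ (single-error assumption holds).
Step 4: error magnitude e = S_0/v_3 = S_0·∏_{j≠3}(α_3 − α_j) = 9·4 = 36 ≡ 10 (mod 13).
Step 5: correct position 3: c_3 = r_3 − e = 8 − 10 ≡ 11 (mod 13). Hence c = [12, 0, 11, 7, 4].
  Check: interpolating c through the α_i gives m(x) = 3 + 8·x (degree < 2) with m(α_i) = c_i for every i, so c is indeed a codeword.


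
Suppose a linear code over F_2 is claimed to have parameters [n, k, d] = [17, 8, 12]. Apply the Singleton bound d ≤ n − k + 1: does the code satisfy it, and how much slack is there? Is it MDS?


Singleton RHS = n − k + 1 = 10, slack = -2, bound violated (no such code; not MDS).

Singleton bound: d ≤ n − k + 1.
Here n = 17, k = 8, so n − k + 1 = 10.
Given d = 12, check d ≤ 10: NO.
Slack = (n − k + 1) − d = -2.
The slack is negative: d = 12 exceeds n − k + 1 = 10 by 2, so the Singleton bound is violated and no linear [17, 8, 12]_2 code can exist. In particular it is not MDS (MDS requires d = n − k + 1 exactly).
Description: the claimed parameters are [17, 8, 12]_2; such a code would be impossible (violates the Singleton bound).


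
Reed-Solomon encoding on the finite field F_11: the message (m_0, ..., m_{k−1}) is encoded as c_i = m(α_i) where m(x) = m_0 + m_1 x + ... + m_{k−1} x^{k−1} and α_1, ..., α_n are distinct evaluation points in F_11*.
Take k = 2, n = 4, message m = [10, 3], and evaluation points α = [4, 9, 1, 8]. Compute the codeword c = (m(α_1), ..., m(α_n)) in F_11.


c = [0, 4, 2, 1]

Message polynomial: m(x) = 10 + 3·x (mod 11).
For each evaluation point α_i, compute m(α_i) mod 11:
  α_1 = 4: Horner steps 3 → 0, so m(4) = 0.
  α_2 = 9: Horner steps 3 → 4, so m(9) = 4.
  α_3 = 1: Horner steps 3 → 2, so m(1) = 2.
  α_4 = 8: Horner steps 3 → 1, so m(8) = 1.
Codeword c = [0, 4, 2, 1] ∈ F_11^4.


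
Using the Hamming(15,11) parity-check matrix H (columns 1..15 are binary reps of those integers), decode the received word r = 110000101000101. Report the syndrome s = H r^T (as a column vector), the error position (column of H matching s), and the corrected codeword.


s = (1, 1, 1, 1)^T, error position = 15, corrected codeword c = 110000101000100

Compute s = H r^T mod 2 one row at a time:
  s_1 = 0 + 1 + 0 + 0 + 0 + 1 + 0 + 1 = 3 ≡ 1 (mod 2).
  s_2 = 0 + 0 + 0 + 1 + 0 + 1 + 0 + 1 = 3 ≡ 1 (mod 2).
  s_3 = 1 + 0 + 0 + 1 + 0 + 0 + 0 + 1 = 3 ≡ 1 (mod 2).
  s_4 = 1 + 0 + 0 + 1 + 1 + 0 + 1 + 1 = 5 ≡ 1 (mod 2).
s = (1, 1, 1, 1)^T — this equals column 15 of H (binary 1111), so error is at position 15.
Correct: flip bit 15 of r = 110000101000101 to get c = 110000101000100.


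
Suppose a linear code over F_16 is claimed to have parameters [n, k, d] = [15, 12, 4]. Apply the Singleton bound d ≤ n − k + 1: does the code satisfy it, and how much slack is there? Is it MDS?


Singleton RHS = n − k + 1 = 4, slack = 0, bound satisfied, MDS.

Singleton bound: d ≤ n − k + 1.
Here n = 15, k = 12, so n − k + 1 = 4.
Given d = 4, check d ≤ 4: YES.
Slack = (n − k + 1) − d = 0.
The code is MDS (slack = 0).
Description: the claimed parameters are [15, 12, 4]_16; such a code would be MDS (meets Singleton bound).


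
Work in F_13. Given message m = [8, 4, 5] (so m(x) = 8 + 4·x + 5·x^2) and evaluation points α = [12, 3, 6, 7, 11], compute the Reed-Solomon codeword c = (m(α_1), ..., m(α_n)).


c = [9, 0, 4, 8, 7]

Message polynomial: m(x) = 8 + 4·x + 5·x^2 (mod 13).
For each evaluation point α_i, compute m(α_i) mod 13:
  α_1 = 12: Horner steps 5 → 12 → 9, so m(12) = 9.
  α_2 = 3: Horner steps 5 → 6 → 0, so m(3) = 0.
  α_3 = 6: Horner steps 5 → 8 → 4, so m(6) = 4.
  α_4 = 7: Horner steps 5 → 0 → 8, so m(7) = 8.
  α_5 = 11: Horner steps 5 → 7 → 7, so m(11) = 7.
Codeword c = [9, 0, 4, 8, 7] ∈ F_13^5.


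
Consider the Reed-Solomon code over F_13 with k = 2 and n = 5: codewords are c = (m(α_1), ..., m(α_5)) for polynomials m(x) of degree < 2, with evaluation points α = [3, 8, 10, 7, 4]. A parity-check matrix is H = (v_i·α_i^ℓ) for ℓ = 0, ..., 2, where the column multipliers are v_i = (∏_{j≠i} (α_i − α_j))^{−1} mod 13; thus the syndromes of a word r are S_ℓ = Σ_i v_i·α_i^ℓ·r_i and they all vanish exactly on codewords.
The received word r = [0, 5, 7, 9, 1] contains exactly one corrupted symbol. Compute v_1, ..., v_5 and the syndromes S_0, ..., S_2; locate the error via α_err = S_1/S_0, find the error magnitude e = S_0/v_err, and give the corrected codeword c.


S = (7, 10, 5), error at position 4, error magnitude e = 5, c = [0, 5, 7, 4, 1].

Step 1: column multipliers v_i = (∏_{j≠i}(α_i − α_j))^{−1} mod 13.
  i = 1 (α = 3): (3−8)(3−10)(3−7)(3−4) = (−5)·(−7)·(−4)·(−1) = 140 ≡ 10, so v_1 = 10^{−1} = 4 (mod 13).
  i = 2 (α = 8): (8−3)(8−10)(8−7)(8−4) = 5·(−2)·1·4 = −40 ≡ 12, so v_2 = 12^{−1} = 12 (mod 13).
  i = 3 (α = 10): (10−3)(10−8)(10−7)(10−4) = 7·2·3·6 = 252 ≡ 5, so v_3 = 5^{−1} = 8 (mod 13).
  i = 4 (α = 7): (7−3)(7−8)(7−10)(7−4) = 4·(−1)·(−3)·3 = 36 ≡ 10, so v_4 = 10^{−1} = 4 (mod 13).
  i = 5 (α = 4): (4−3)(4−8)(4−10)(4−7) = 1·(−4)·(−6)·(−3) = −72 ≡ 6, so v_5 = 6^{−1} = 11 (mod 13).
  v = [4, 12, 8, 4, 11].
Step 2: syndromes of r = [0, 5, 7, 9, 1] (all sums mod 13).
  S_0 = Σ v_i r_i = 4·0 + 12·5 + 8·7 + 4·9 + 11·1 = 163 ≡ 7.
  S_1 = Σ v_i α_i r_i = 4·3·0 + 12·8·5 + 8·10·7 + 4·7·9 + 11·4·1 = 1336 ≡ 10.
  α_i^2 mod 13 = [9, 12, 9, 10, 3].
  S_2 = Σ v_i α_i^2 r_i = 4·9·0 + 12·12·5 + 8·9·7 + 4·10·9 + 11·3·1 = 1617 ≡ 5.
  S = (7, 10, 5) ≠ 0, so r is not a codeword (an error is present).
Step 3: locate the error. For a single error e at position i, S_ℓ = v_i·e·α_i^ℓ, so α_err = S_1/S_0.
  S_0^{−1} = 7^{−1} = 2 (mod 13), so α_err = 10·2 = 20 ≡ 7 = α_4. Error position i = 4.
  Consistency check: S_2/S_1 = 5·4 = 20 ≡ 7 = α_err ✓ (single-error assumption holds).
Step 4: error magnitude e = S_0/v_4 = S_0·∏_{j≠4}(α_4 − α_j) = 7·10 = 70 ≡ 5 (mod 13).
Step 5: correct position 4: c_4 = r_4 − e = 9 − 5 ≡ 4 (mod 13). Hence c = [0, 5, 7, 4, 1].
  Check: interpolating c through the α_i gives m(x) = 10 + 1·x (degree < 2) with m(α_i) = c_i for every i, so c is indeed a codeword.


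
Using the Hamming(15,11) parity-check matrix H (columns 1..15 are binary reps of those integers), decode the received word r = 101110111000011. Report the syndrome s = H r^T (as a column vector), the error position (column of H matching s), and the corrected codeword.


s = (0, 1, 0, 0)^T, error position = 4, corrected codeword c = 101010111000011

Compute s = H r^T mod 2 one row at a time:
  s_1 = 1 + 1 + 0 + 0 + 0 + 0 + 1 + 1 = 4 ≡ 0 (mod 2).
  s_2 = 1 + 1 + 0 + 1 + 0 + 0 + 1 + 1 = 5 ≡ 1 (mod 2).
  s_3 = 0 + 1 + 0 + 1 + 0 + 0 + 1 + 1 = 4 ≡ 0 (mod 2).
  s_4 = 1 + 1 + 1 + 1 + 1 + 0 + 0 + 1 = 6 ≡ 0 (mod 2).
s = (0, 1, 0, 0)^T — this equals column 4 of H (binary 0100), so error is at position 4.
Correct: flip bit 4 of r = 101110111000011 to get c = 101010111000011.


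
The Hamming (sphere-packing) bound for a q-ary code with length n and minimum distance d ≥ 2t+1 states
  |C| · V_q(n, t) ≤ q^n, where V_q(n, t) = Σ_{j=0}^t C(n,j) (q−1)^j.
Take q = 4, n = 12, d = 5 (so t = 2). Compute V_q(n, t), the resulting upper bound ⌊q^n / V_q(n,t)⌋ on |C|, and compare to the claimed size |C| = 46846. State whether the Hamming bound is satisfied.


V_q(n, t) = 631, q^n = 16777216, Hamming bound = 26588, |C| = 46846 > bound (violated).

Step 1: Compute V_q(n, t) = Σ_{j=0}^2 C(n, j) (q−1)^j.
  j = 0: C(12,0)·(3)^0 = 1·1 = 1.
  j = 1: C(12,1)·(3)^1 = 12·3 = 36.
  j = 2: C(12,2)·(3)^2 = 66·9 = 594.
  V_q(n, t) = 1 + 36 + 594 = 631.
Step 2: q^n = 4^12 = 16777216.
Step 3: Hamming bound ⌊q^n / V_q(n,t)⌋ = ⌊16777216/631⌋ = 26588.
Step 4: Compare |C| = 46846 to 26588: violated.
The claimed |C| lies above the Hamming bound, so no 4-ary code of length 12 with d ≥ 5 can have 46846 codewords.


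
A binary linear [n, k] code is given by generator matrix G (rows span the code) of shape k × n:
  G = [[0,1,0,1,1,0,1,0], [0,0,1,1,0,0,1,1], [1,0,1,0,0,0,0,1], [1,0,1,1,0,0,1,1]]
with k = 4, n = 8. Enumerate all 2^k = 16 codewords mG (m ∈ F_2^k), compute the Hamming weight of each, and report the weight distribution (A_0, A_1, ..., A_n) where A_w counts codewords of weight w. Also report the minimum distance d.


Weight distribution: A_0 = 1, A_1 = 1, A_2 = 3, A_3 = 3, A_4 = 3, A_5 = 3, A_6 = 1, A_7 = 1. Minimum distance d = 1.

Enumerate all 2^4 = 16 messages m ∈ F_2^4.
For each, compute codeword c = mG in F_2^8, then tally its weight.
  m = 0000 → c = 00000000, weight = 0.
  m = 1000 → c = 01011010, weight = 4.
  m = 0100 → c = 00110011, weight = 4.
  m = 1100 → c = 01101001, weight = 4.
  m = 0010 → c = 10100001, weight = 3.
  m = 1010 → c = 11111011, weight = 7.
  m = 0110 → c = 10010010, weight = 3.
  m = 1110 → c = 11001000, weight = 3.
  m = 0001 → c = 10110011, weight = 5.
  m = 1001 → c = 11101001, weight = 5.
  m = 0101 → c = 10000000, weight = 1.
  m = 1101 → c = 11011010, weight = 5.
  m = 0011 → c = 00010010, weight = 2.
  m = 1011 → c = 01001000, weight = 2.
  m = 0111 → c = 00100001, weight = 2.
  m = 1111 → c = 01111011, weight = 6.
Tally weights:
  weight 0: 1 codewords.
  weight 1: 1 codewords.
  weight 2: 3 codewords.
  weight 3: 3 codewords.
  weight 4: 3 codewords.
  weight 5: 3 codewords.
  weight 6: 1 codewords.
  weight 7: 1 codewords.
Minimum distance d = smallest w > 0 with A_w > 0 = 1.
Sanity: Σ A_w = 16 = 2^4 = 16 ✓.


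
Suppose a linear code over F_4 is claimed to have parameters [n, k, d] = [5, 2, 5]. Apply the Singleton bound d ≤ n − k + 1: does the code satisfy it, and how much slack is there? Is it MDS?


Singleton RHS = n − k + 1 = 4, slack = -1, bound violated (no such code; not MDS).

Singleton bound: d ≤ n − k + 1.
Here n = 5, k = 2, so n − k + 1 = 4.
Given d = 5, check d ≤ 4: NO.
Slack = (n − k + 1) − d = -1.
The slack is negative: d = 5 exceeds n − k + 1 = 4 by 1, so the Singleton bound is violated and no linear [5, 2, 5]_4 code can exist. In particular it is not MDS (MDS requires d = n − k + 1 exactly).
Description: the claimed parameters are [5, 2, 5]_4; such a code would be impossible (violates the Singleton bound).


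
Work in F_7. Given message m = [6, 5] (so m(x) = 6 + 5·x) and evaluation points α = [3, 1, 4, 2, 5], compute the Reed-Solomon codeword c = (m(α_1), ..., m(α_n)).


c = [0, 4, 5, 2, 3]

Message polynomial: m(x) = 6 + 5·x (mod 7).
For each evaluation point α_i, compute m(α_i) mod 7:
  α_1 = 3: Horner steps 5 → 0, so m(3) = 0.
  α_2 = 1: Horner steps 5 → 4, so m(1) = 4.
  α_3 = 4: Horner steps 5 → 5, so m(4) = 5.
  α_4 = 2: Horner steps 5 → 2, so m(2) = 2.
  α_5 = 5: Horner steps 5 → 3, so m(5) = 3.
Codeword c = [0, 4, 5, 2, 3] ∈ F_7^5.


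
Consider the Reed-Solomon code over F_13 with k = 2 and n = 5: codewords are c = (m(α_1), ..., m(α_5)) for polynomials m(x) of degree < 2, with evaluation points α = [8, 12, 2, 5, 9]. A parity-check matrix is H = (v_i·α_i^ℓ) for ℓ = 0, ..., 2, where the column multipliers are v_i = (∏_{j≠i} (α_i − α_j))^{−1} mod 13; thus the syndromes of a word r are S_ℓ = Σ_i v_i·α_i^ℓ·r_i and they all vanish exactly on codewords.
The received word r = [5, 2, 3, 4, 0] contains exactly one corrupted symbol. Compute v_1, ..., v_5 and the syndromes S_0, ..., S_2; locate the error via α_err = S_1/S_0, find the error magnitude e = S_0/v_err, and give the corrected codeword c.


S = (11, 8, 7), error at position 5, error magnitude e = 12, c = [5, 2, 3, 4, 1].

Step 1: column multipliers v_i = (∏_{j≠i}(α_i − α_j))^{−1} mod 13.
  i = 1 (α = 8): (8−12)(8−2)(8−5)(8−9) = (−4)·6·3·(−1) = 72 ≡ 7, so v_1 = 7^{−1} = 2 (mod 13).
  i = 2 (α = 12): (12−8)(12−2)(12−5)(12−9) = 4·10·7·3 = 840 ≡ 8, so v_2 = 8^{−1} = 5 (mod 13).
  i = 3 (α = 2): (2−8)(2−12)(2−5)(2−9) = (−6)·(−10)·(−3)·(−7) = 1260 ≡ 12, so v_3 = 12^{−1} = 12 (mod 13).
  i = 4 (α = 5): (5−8)(5−12)(5−2)(5−9) = (−3)·(−7)·3·(−4) = −252 ≡ 8, so v_4 = 8^{−1} = 5 (mod 13).
  i = 5 (α = 9): (9−8)(9−12)(9−2)(9−5) = 1·(−3)·7·4 = −84 ≡ 7, so v_5 = 7^{−1} = 2 (mod 13).
  v = [2, 5, 12, 5, 2].
Step 2: syndromes of r = [5, 2, 3, 4, 0] (all sums mod 13).
  S_0 = Σ v_i r_i = 2·5 + 5·2 + 12·3 + 5·4 + 2·0 = 76 ≡ 11.
  S_1 = Σ v_i α_i r_i = 2·8·5 + 5·12·2 + 12·2·3 + 5·5·4 + 2·9·0 = 372 ≡ 8.
  α_i^2 mod 13 = [12, 1, 4, 12, 3].
  S_2 = Σ v_i α_i^2 r_i = 2·12·5 + 5·1·2 + 12·4·3 + 5·12·4 + 2·3·0 = 514 ≡ 7.
  S = (11, 8, 7) ≠ 0, so r is not a codeword (an error is present).
Step 3: locate the error. For a single error e at position i, S_ℓ = v_i·e·α_i^ℓ, so α_err = S_1/S_0.
  S_0^{−1} = 11^{−1} = 6 (mod 13), so α_err = 8·6 = 48 ≡ 9 = α_5. Error position i = 5.
  Consistency check: S_2/S_1 = 7·5 = 35 ≡ 9 = α_err ✓ (single-error assumption holds).
Step 4: error magnitude e = S_0/v_5 = S_0·∏_{j≠5}(α_5 − α_j) = 11·7 = 77 ≡ 12 (mod 13).
Step 5: correct position 5: c_5 = r_5 − e = 0 − 12 ≡ 1 (mod 13). Hence c = [5, 2, 3, 4, 1].
  Check: interpolating c through the α_i gives m(x) = 11 + 9·x (degree < 2) with m(α_i) = c_i for every i, so c is indeed a codeword.


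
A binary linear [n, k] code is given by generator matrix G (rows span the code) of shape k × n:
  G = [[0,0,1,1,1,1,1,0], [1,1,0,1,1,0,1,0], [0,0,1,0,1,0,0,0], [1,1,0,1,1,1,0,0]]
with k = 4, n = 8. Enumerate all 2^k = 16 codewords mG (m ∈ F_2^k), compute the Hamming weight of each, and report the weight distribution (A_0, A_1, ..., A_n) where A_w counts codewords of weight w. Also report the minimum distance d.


Weight distribution: A_0 = 1, A_1 = 1, A_2 = 2, A_3 = 2, A_4 = 5, A_5 = 5. Minimum distance d = 1.

Enumerate all 2^4 = 16 messages m ∈ F_2^4.
For each, compute codeword c = mG in F_2^8, then tally its weight.
  m = 0000 → c = 00000000, weight = 0.
  m = 1000 → c = 00111110, weight = 5.
  m = 0100 → c = 11011010, weight = 5.
  m = 1100 → c = 11100100, weight = 4.
  m = 0010 → c = 00101000, weight = 2.
  m = 1010 → c = 00010110, weight = 3.
  m = 0110 → c = 11110010, weight = 5.
  m = 1110 → c = 11001100, weight = 4.
  m = 0001 → c = 11011100, weight = 5.
  m = 1001 → c = 11100010, weight = 4.
  m = 0101 → c = 00000110, weight = 2.
  m = 1101 → c = 00111000, weight = 3.
  m = 0011 → c = 11110100, weight = 5.
  m = 1011 → c = 11001010, weight = 4.
  m = 0111 → c = 00101110, weight = 4.
  m = 1111 → c = 00010000, weight = 1.
Tally weights:
  weight 0: 1 codewords.
  weight 1: 1 codewords.
  weight 2: 2 codewords.
  weight 3: 2 codewords.
  weight 4: 5 codewords.
  weight 5: 5 codewords.
Minimum distance d = smallest w > 0 with A_w > 0 = 1.
Sanity: Σ A_w = 16 = 2^4 = 16 ✓.


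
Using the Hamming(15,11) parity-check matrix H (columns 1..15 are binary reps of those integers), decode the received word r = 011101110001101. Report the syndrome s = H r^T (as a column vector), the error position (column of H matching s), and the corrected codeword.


s = (0, 0, 1, 0)^T, error position = 2, corrected codeword c = 001101110001101

Compute s = H r^T mod 2 one row at a time:
  s_1 = 1 + 0 + 0 + 0 + 1 + 1 + 0 + 1 = 4 ≡ 0 (mod 2).
  s_2 = 1 + 0 + 1 + 1 + 1 + 1 + 0 + 1 = 6 ≡ 0 (mod 2).
  s_3 = 1 + 1 + 1 + 1 + 0 + 0 + 0 + 1 = 5 ≡ 1 (mod 2).
  s_4 = 0 + 1 + 0 + 1 + 0 + 0 + 1 + 1 = 4 ≡ 0 (mod 2).
s = (0, 0, 1, 0)^T — this equals column 2 of H (binary 0010), so error is at position 2.
Correct: flip bit 2 of r = 011101110001101 to get c = 001101110001101.


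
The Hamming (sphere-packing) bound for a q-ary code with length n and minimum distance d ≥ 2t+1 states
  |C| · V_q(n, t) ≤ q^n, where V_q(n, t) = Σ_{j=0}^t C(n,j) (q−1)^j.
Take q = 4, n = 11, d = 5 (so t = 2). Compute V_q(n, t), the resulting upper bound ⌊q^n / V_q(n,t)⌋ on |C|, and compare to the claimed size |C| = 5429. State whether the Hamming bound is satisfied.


V_q(n, t) = 529, q^n = 4194304, Hamming bound = 7928, |C| = 5429 ≤ bound (satisfied).

Step 1: Compute V_q(n, t) = Σ_{j=0}^2 C(n, j) (q−1)^j.
  j = 0: C(11,0)·(3)^0 = 1·1 = 1.
  j = 1: C(11,1)·(3)^1 = 11·3 = 33.
  j = 2: C(11,2)·(3)^2 = 55·9 = 495.
  V_q(n, t) = 1 + 33 + 495 = 529.
Step 2: q^n = 4^11 = 4194304.
Step 3: Hamming bound ⌊q^n / V_q(n,t)⌋ = ⌊4194304/529⌋ = 7928.
Step 4: Compare |C| = 5429 to 7928: satisfied.
The claimed |C| lies below the Hamming bound.


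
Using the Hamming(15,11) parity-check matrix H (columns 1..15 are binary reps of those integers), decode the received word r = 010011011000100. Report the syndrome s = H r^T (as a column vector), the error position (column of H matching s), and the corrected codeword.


s = (1, 1, 0, 1)^T, error position = 13, corrected codeword c = 010011011000000

Compute s = H r^T mod 2 one row at a time:
  s_1 = 1 + 1 + 0 + 0 + 0 + 1 + 0 + 0 = 3 ≡ 1 (mod 2).
  s_2 = 0 + 1 + 1 + 0 + 0 + 1 + 0 + 0 = 3 ≡ 1 (mod 2).
  s_3 = 1 + 0 + 1 + 0 + 0 + 0 + 0 + 0 = 2 ≡ 0 (mod 2).
  s_4 = 0 + 0 + 1 + 0 + 1 + 0 + 1 + 0 = 3 ≡ 1 (mod 2).
s = (1, 1, 0, 1)^T — this equals column 13 of H (binary 1101), so error is at position 13.
Correct: flip bit 13 of r = 010011011000100 to get c = 010011011000000.


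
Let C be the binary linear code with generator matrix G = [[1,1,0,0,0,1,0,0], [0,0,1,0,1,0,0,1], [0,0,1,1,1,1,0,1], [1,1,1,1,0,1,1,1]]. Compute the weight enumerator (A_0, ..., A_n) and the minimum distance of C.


Weight distribution: A_0 = 1, A_2 = 1, A_3 = 5, A_4 = 3, A_5 = 2, A_6 = 3, A_7 = 1. Minimum distance d = 2.

Enumerate all 2^4 = 16 messages m ∈ F_2^4.
For each, compute codeword c = mG in F_2^8, then tally its weight.
  m = 0000 → c = 00000000, weight = 0.
  m = 1000 → c = 11000100, weight = 3.
  m = 0100 → c = 00101001, weight = 3.
  m = 1100 → c = 11101101, weight = 6.
  m = 0010 → c = 00111101, weight = 5.
  m = 1010 → c = 11111001, weight = 6.
  m = 0110 → c = 00010100, weight = 2.
  m = 1110 → c = 11010000, weight = 3.
  m = 0001 → c = 11110111, weight = 7.
  m = 1001 → c = 00110011, weight = 4.
  m = 0101 → c = 11011110, weight = 6.
  m = 1101 → c = 00011010, weight = 3.
  m = 0011 → c = 11001010, weight = 4.
  m = 1011 → c = 00001110, weight = 3.
  m = 0111 → c = 11100011, weight = 5.
  m = 1111 → c = 00100111, weight = 4.
Tally weights:
  weight 0: 1 codewords.
  weight 2: 1 codewords.
  weight 3: 5 codewords.
  weight 4: 3 codewords.
  weight 5: 2 codewords.
  weight 6: 3 codewords.
  weight 7: 1 codewords.
Minimum distance d = smallest w > 0 with A_w > 0 = 2.
Sanity: Σ A_w = 16 = 2^4 = 16 ✓.


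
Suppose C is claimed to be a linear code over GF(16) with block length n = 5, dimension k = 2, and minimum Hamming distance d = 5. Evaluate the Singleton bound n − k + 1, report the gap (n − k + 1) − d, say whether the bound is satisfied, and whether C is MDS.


Singleton RHS = n − k + 1 = 4, slack = -1, bound violated (no such code; not MDS).

Singleton bound: d ≤ n − k + 1.
Here n = 5, k = 2, so n − k + 1 = 4.
Given d = 5, check d ≤ 4: NO.
Slack = (n − k + 1) − d = -1.
The slack is negative: d = 5 exceeds n − k + 1 = 4 by 1, so the Singleton bound is violated and no linear [5, 2, 5]_16 code can exist. In particular it is not MDS (MDS requires d = n − k + 1 exactly).
Description: the claimed parameters are [5, 2, 5]_16; such a code would be impossible (violates the Singleton bound).


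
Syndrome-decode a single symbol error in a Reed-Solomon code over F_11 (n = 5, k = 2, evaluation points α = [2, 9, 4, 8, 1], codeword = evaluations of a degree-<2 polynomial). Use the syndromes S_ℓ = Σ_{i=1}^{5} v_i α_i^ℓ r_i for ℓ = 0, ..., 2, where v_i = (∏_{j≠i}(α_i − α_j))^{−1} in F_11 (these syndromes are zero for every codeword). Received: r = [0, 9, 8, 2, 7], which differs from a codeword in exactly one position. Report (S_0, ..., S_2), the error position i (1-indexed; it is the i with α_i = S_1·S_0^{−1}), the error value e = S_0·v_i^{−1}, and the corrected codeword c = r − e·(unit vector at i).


S = (5, 1, 9), error at position 2, error magnitude e = 3, c = [0, 6, 8, 2, 7].

Step 1: column multipliers v_i = (∏_{j≠i}(α_i − α_j))^{−1} mod 11.
  i = 1 (α = 2): (2−9)(2−4)(2−8)(2−1) = (−7)·(−2)·(−6)·1 = −84 ≡ 4, so v_1 = 4^{−1} = 3 (mod 11).
  i = 2 (α = 9): (9−2)(9−4)(9−8)(9−1) = 7·5·1·8 = 280 ≡ 5, so v_2 = 5^{−1} = 9 (mod 11).
  i = 3 (α = 4): (4−2)(4−9)(4−8)(4−1) = 2·(−5)·(−4)·3 = 120 ≡ 10, so v_3 = 10^{−1} = 10 (mod 11).
  i = 4 (α = 8): (8−2)(8−9)(8−4)(8−1) = 6·(−1)·4·7 = −168 ≡ 8, so v_4 = 8^{−1} = 7 (mod 11).
  i = 5 (α = 1): (1−2)(1−9)(1−4)(1−8) = (−1)·(−8)·(−3)·(−7) = 168 ≡ 3, so v_5 = 3^{−1} = 4 (mod 11).
  v = [3, 9, 10, 7, 4].
Step 2: syndromes of r = [0, 9, 8, 2, 7] (all sums mod 11).
  S_0 = Σ v_i r_i = 3·0 + 9·9 + 10·8 + 7·2 + 4·7 = 203 ≡ 5.
  S_1 = Σ v_i α_i r_i = 3·2·0 + 9·9·9 + 10·4·8 + 7·8·2 + 4·1·7 = 1189 ≡ 1.
  α_i^2 mod 11 = [4, 4, 5, 9, 1].
  S_2 = Σ v_i α_i^2 r_i = 3·4·0 + 9·4·9 + 10·5·8 + 7·9·2 + 4·1·7 = 878 ≡ 9.
  S = (5, 1, 9) ≠ 0, so r is not a codeword (an error is present).
Step 3: locate the error. For a single error e at position i, S_ℓ = v_i·e·α_i^ℓ, so α_err = S_1/S_0.
  S_0^{−1} = 5^{−1} = 9 (mod 11), so α_err = 1·9 = 9 ≡ 9 = α_2. Error position i = 2.
  Consistency check: S_2/S_1 = 9·1 = 9 ≡ 9 = α_err ✓ (single-error assumption holds).
Step 4: error magnitude e = S_0/v_2 = S_0·∏_{j≠2}(α_2 − α_j) = 5·5 = 25 ≡ 3 (mod 11).
Step 5: correct position 2: c_2 = r_2 − e = 9 − 3 ≡ 6 (mod 11). Hence c = [0, 6, 8, 2, 7].
  Check: interpolating c through the α_i gives m(x) = 3 + 4·x (degree < 2) with m(α_i) = c_i for every i, so c is indeed a codeword.


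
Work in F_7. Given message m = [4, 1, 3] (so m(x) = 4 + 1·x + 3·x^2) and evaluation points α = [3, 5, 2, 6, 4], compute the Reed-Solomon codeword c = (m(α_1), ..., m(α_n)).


c = [6, 0, 4, 6, 0]

Message polynomial: m(x) = 4 + 1·x + 3·x^2 (mod 7).
For each evaluation point α_i, compute m(α_i) mod 7:
  α_1 = 3: Horner steps 3 → 3 → 6, so m(3) = 6.
  α_2 = 5: Horner steps 3 → 2 → 0, so m(5) = 0.
  α_3 = 2: Horner steps 3 → 0 → 4, so m(2) = 4.
  α_4 = 6: Horner steps 3 → 5 → 6, so m(6) = 6.
  α_5 = 4: Horner steps 3 → 6 → 0, so m(4) = 0.
Codeword c = [6, 0, 4, 6, 0] ∈ F_7^5.


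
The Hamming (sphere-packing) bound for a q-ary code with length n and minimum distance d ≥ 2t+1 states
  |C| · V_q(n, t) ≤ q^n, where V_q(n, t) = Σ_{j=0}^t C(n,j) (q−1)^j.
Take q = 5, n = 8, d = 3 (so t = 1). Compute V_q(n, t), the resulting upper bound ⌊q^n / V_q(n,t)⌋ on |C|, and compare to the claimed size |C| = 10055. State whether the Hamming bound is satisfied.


V_q(n, t) = 33, q^n = 390625, Hamming bound = 11837, |C| = 10055 ≤ bound (satisfied).

Step 1: Compute V_q(n, t) = Σ_{j=0}^1 C(n, j) (q−1)^j.
  j = 0: C(8,0)·(4)^0 = 1·1 = 1.
  j = 1: C(8,1)·(4)^1 = 8·4 = 32.
  V_q(n, t) = 1 + 32 = 33.
Step 2: q^n = 5^8 = 390625.
Step 3: Hamming bound ⌊q^n / V_q(n,t)⌋ = ⌊390625/33⌋ = 11837.
Step 4: Compare |C| = 10055 to 11837: satisfied.
The claimed |C| lies below the Hamming bound.


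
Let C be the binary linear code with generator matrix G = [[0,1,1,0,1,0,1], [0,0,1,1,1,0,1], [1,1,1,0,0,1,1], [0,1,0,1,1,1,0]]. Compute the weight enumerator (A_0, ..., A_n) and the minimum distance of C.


Weight distribution: A_0 = 1, A_1 = 1, A_2 = 2, A_3 = 2, A_4 = 5, A_5 = 5. Minimum distance d = 1.

Enumerate all 2^4 = 16 messages m ∈ F_2^4.
For each, compute codeword c = mG in F_2^7, then tally its weight.
  m = 0000 → c = 0000000, weight = 0.
  m = 1000 → c = 0110101, weight = 4.
  m = 0100 → c = 0011101, weight = 4.
  m = 1100 → c = 0101000, weight = 2.
  m = 0010 → c = 1110011, weight = 5.
  m = 1010 → c = 1000110, weight = 3.
  m = 0110 → c = 1101110, weight = 5.
  m = 1110 → c = 1011011, weight = 5.
  m = 0001 → c = 0101110, weight = 4.
  m = 1001 → c = 0011011, weight = 4.
  m = 0101 → c = 0110011, weight = 4.
  m = 1101 → c = 0000110, weight = 2.
  m = 0011 → c = 1011101, weight = 5.
  m = 1011 → c = 1101000, weight = 3.
  m = 0111 → c = 1000000, weight = 1.
  m = 1111 → c = 1110101, weight = 5.
Tally weights:
  weight 0: 1 codewords.
  weight 1: 1 codewords.
  weight 2: 2 codewords.
  weight 3: 2 codewords.
  weight 4: 5 codewords.
  weight 5: 5 codewords.
Minimum distance d = smallest w > 0 with A_w > 0 = 1.
Sanity: Σ A_w = 16 = 2^4 = 16 ✓.


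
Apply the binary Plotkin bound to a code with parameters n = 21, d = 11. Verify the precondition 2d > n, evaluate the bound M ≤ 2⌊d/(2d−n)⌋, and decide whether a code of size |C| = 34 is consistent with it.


Plotkin bound M ≤ 22; given |C| = 34 > bound (violated).

Check applicability: 2d = 22, n = 21.
2d − n = 1 > 0, so Plotkin applies.
Compute d/(2d−n) = 11/1 ≈ 11.0000.
⌊d/(2d−n)⌋ = 11.
Plotkin bound: M ≤ 2·11 = 22.
Given |C| = 34, check: VIOLATED.
This |C| is above the Plotkin bound, so no binary code with n = 21, d = 11 and 34 codewords exists.


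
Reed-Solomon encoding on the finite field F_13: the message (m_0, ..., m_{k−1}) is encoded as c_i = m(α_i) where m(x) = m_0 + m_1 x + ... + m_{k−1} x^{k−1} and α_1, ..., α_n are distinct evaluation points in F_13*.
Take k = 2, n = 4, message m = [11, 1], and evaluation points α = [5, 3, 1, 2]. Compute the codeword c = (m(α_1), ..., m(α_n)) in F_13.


c = [3, 1, 12, 0]

Message polynomial: m(x) = 11 + 1·x (mod 13).
For each evaluation point α_i, compute m(α_i) mod 13:
  α_1 = 5: Horner steps 1 → 3, so m(5) = 3.
  α_2 = 3: Horner steps 1 → 1, so m(3) = 1.
  α_3 = 1: Horner steps 1 → 12, so m(1) = 12.
  α_4 = 2: Horner steps 1 → 0, so m(2) = 0.
Codeword c = [3, 1, 12, 0] ∈ F_13^4.


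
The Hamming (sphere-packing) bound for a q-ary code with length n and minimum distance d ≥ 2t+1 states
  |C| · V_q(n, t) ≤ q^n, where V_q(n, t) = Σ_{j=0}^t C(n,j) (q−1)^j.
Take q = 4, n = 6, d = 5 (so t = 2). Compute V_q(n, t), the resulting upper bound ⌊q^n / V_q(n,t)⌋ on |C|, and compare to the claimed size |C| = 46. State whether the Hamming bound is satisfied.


V_q(n, t) = 154, q^n = 4096, Hamming bound = 26, |C| = 46 > bound (violated).

Step 1: Compute V_q(n, t) = Σ_{j=0}^2 C(n, j) (q−1)^j.
  j = 0: C(6,0)·(3)^0 = 1·1 = 1.
  j = 1: C(6,1)·(3)^1 = 6·3 = 18.
  j = 2: C(6,2)·(3)^2 = 15·9 = 135.
  V_q(n, t) = 1 + 18 + 135 = 154.
Step 2: q^n = 4^6 = 4096.
Step 3: Hamming bound ⌊q^n / V_q(n,t)⌋ = ⌊4096/154⌋ = 26.
Step 4: Compare |C| = 46 to 26: violated.
The claimed |C| lies above the Hamming bound, so no 4-ary code of length 6 with d ≥ 5 can have 46 codewords.
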